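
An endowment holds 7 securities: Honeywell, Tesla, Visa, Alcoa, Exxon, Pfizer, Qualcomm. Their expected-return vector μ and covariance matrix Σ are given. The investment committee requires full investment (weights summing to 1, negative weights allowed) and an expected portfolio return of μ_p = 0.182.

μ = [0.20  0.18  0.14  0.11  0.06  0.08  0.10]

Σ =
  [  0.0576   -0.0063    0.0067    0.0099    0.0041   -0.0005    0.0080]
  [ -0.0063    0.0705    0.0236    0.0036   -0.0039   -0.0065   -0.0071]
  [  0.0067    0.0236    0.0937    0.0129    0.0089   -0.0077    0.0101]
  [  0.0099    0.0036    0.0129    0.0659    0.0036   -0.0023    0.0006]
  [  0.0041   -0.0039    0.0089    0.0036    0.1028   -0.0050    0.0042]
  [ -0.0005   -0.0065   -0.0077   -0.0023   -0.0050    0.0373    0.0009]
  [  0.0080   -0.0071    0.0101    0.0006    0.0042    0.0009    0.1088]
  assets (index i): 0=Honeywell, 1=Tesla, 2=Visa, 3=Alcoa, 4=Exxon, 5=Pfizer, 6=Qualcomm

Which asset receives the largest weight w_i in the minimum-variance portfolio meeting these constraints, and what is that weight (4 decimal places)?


u=Σ⁻¹μ = [3.4645  3.0448  0.4491  0.9572  0.6000  2.9354  0.7687]
v=Σ⁻¹𝟙 = [15.2582  17.9298  4.3277  11.5690  10.2900  32.9293  8.1041]
a=μᵀu=1.756829  b=𝟙ᵀu=12.219640  c=𝟙ᵀv=100.408199  D=ac−b²=27.080471
λ₁=(c·0.182−b)/D = (100.408199·0.182−12.219640)/27.080471 = 0.223580
λ₂=(a−b·0.182)/D = (1.756829−12.219640·0.182)/27.080471 = -0.017250
w* = 0.223580·u + -0.017250·v:
  w_0 = 0.223580·3.4645 + -0.017250·15.2582 = 0.5114  (Honeywell)
  w_1 = 0.223580·3.0448 + -0.017250·17.9298 = 0.3715  (Tesla)
  w_2 = 0.223580·0.4491 + -0.017250·4.3277 = 0.0258  (Visa)
  w_3 = 0.223580·0.9572 + -0.017250·11.5690 = 0.0144  (Alcoa)
  w_4 = 0.223580·0.6000 + -0.017250·10.2900 = -0.0434  (Exxon)
  w_5 = 0.223580·2.9354 + -0.017250·32.9293 = 0.0883  (Pfizer)
  w_6 = 0.223580·0.7687 + -0.017250·8.1041 = 0.0321  (Qualcomm)
Σw_i=1.0000  μᵀw=0.1820
σ²=wᵀΣw=λ₁·μ_p+λ₂ = 0.223580·0.182 + -0.017250 = 0.023441 ≈ 0.0234

Honeywell (0.5114)


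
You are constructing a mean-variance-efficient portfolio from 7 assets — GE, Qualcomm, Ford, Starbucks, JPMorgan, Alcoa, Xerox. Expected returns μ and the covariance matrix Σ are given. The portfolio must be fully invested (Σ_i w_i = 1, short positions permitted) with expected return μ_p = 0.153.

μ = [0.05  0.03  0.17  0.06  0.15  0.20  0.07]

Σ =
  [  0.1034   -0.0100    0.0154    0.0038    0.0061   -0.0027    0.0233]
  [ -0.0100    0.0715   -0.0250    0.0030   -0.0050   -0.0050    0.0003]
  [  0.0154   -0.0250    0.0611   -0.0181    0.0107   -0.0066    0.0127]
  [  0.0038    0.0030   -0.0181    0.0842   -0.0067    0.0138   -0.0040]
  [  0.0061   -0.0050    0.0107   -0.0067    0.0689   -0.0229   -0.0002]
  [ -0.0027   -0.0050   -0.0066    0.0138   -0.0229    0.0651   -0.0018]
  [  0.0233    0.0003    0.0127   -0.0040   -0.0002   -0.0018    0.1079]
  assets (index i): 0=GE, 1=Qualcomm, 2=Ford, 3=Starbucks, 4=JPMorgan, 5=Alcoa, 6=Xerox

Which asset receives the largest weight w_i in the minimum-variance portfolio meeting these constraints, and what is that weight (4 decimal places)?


x=Σ⁻¹μ = [-0.0589  2.2795  3.8641  0.9910  3.3821  4.6251  0.3205]
y=Σ⁻¹𝟙 = [5.6963  27.2612  28.1939  14.5582  21.3994  25.1469  5.6424]
a=μᵀx=2.236568  b=𝟙ᵀx=15.403362  c=𝟙ᵀy=127.898239  D=ac−b²=48.789510
λ₁=(c·0.153−b)/D = (127.898239·0.153−15.403362)/48.789510 = 0.085368
λ₂=(a−b·0.153)/D = (2.236568−15.403362·0.153)/48.789510 = -0.002463
w* = 0.085368·x + -0.002463·y:
  w_0 = 0.085368·-0.0589 + -0.002463·5.6963 = -0.0191  (GE)
  w_1 = 0.085368·2.2795 + -0.002463·27.2612 = 0.1275  (Qualcomm)
  w_2 = 0.085368·3.8641 + -0.002463·28.1939 = 0.2604  (Ford)
  w_3 = 0.085368·0.9910 + -0.002463·14.5582 = 0.0487  (Starbucks)
  w_4 = 0.085368·3.3821 + -0.002463·21.3994 = 0.2360  (JPMorgan)
  w_5 = 0.085368·4.6251 + -0.002463·25.1469 = 0.3329  (Alcoa)
  w_6 = 0.085368·0.3205 + -0.002463·5.6424 = 0.0135  (Xerox)
Σw_i=1.0000  μᵀw=0.1530
σ²=wᵀΣw=λ₁·μ_p+λ₂ = 0.085368·0.153 + -0.002463 = 0.010599 ≈ 0.0106

Alcoa (0.3329)


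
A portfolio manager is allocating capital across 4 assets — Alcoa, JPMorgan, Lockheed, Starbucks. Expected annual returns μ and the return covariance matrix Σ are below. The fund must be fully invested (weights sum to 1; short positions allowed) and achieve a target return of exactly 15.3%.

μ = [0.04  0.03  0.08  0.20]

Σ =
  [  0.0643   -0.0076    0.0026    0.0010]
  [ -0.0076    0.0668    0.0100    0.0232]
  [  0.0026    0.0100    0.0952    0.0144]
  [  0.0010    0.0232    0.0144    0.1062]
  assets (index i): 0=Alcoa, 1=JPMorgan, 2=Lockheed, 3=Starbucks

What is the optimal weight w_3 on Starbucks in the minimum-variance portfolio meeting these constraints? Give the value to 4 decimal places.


0.6508

x=Σ⁻¹μ = [0.5448  -0.2159  0.5686  1.8482]
y=Σ⁻¹𝟙 = [16.8019  13.9220  7.8026  5.1587]
a=μᵀx=0.430438  b=𝟙ᵀx=2.745679  c=𝟙ᵀy=43.685150  D=ac−b²=11.265010
λ₁=(c·0.153−b)/D = (43.685150·0.153−2.745679)/11.265010 = 0.349591
λ₂=(a−b·0.153)/D = (0.430438−2.745679·0.153)/11.265010 = 0.000919
w* = 0.349591·x + 0.000919·y:
  w_0 = 0.349591·0.5448 + 0.000919·16.8019 = 0.2059  (Alcoa)
  w_1 = 0.349591·-0.2159 + 0.000919·13.9220 = -0.0627  (JPMorgan)
  w_2 = 0.349591·0.5686 + 0.000919·7.8026 = 0.2059  (Lockheed)
  w_3 = 0.349591·1.8482 + 0.000919·5.1587 = 0.6508  (Starbucks)
Σw_i=1.0000  μᵀw=0.1530
σ²=wᵀΣw=λ₁·μ_p+λ₂ = 0.349591·0.153 + 0.000919 = 0.054406 ≈ 0.0544


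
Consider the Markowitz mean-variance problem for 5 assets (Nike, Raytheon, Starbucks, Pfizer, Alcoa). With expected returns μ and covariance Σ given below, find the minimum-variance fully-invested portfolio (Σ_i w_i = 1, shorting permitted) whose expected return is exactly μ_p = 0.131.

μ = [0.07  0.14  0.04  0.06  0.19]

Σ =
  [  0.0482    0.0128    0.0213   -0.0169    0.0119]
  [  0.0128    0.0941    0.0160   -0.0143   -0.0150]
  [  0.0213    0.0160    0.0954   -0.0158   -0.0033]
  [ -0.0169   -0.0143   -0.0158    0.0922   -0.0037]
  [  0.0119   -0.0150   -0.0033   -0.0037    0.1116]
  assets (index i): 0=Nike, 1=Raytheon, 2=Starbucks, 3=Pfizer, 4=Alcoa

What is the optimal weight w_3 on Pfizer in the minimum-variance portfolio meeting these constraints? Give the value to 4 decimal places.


0.1920

p=Σ⁻¹μ = [0.8315  1.8275  0.1911  1.1958  1.9048]
q=Σ⁻¹𝟙 = [18.2608  10.9749  7.8021  17.6056  9.3029]
a=μᵀp=0.755360  b=𝟙ᵀp=5.950712  c=𝟙ᵀq=63.946261  D=ac−b²=12.891479
λ₁=(c·0.131−b)/D = (63.946261·0.131−5.950712)/12.891479 = 0.188206
λ₂=(a−b·0.131)/D = (0.755360−5.950712·0.131)/12.891479 = -0.001876
w* = 0.188206·p + -0.001876·q:
  w_0 = 0.188206·0.8315 + -0.001876·18.2608 = 0.1222  (Nike)
  w_1 = 0.188206·1.8275 + -0.001876·10.9749 = 0.3234  (Raytheon)
  w_2 = 0.188206·0.1911 + -0.001876·7.8021 = 0.0213  (Starbucks)
  w_3 = 0.188206·1.1958 + -0.001876·17.6056 = 0.1920  (Pfizer)
  w_4 = 0.188206·1.9048 + -0.001876·9.3029 = 0.3410  (Alcoa)
Σw_i=1.0000  μᵀw=0.1310
σ²=wᵀΣw=λ₁·μ_p+λ₂ = 0.188206·0.131 + -0.001876 = 0.022779 ≈ 0.0228


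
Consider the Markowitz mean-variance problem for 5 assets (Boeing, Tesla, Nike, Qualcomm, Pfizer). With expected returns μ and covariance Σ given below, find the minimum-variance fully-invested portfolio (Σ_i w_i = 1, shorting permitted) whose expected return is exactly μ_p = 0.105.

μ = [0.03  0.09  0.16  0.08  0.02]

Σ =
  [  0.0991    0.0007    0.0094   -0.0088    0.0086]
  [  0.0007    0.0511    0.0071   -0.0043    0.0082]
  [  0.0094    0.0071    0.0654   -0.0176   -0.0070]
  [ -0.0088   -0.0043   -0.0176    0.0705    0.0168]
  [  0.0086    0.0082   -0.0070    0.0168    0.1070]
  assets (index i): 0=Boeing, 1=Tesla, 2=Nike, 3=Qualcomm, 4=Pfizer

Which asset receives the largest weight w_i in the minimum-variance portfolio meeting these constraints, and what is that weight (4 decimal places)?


x=Σ⁻¹μ = [0.2103  1.5513  2.7685  1.9649  -0.0763]
y=Σ⁻¹𝟙 = [9.5582  17.7628  17.8443  19.6531  5.2980]
a=μᵀx=0.744549  b=𝟙ᵀx=6.418699  c=𝟙ᵀy=70.116399  D=ac−b²=11.005410
λ₁=(c·0.105−b)/D = (70.116399·0.105−6.418699)/11.005410 = 0.085733
λ₂=(a−b·0.105)/D = (0.744549−6.418699·0.105)/11.005410 = 0.006414
w* = 0.085733·x + 0.006414·y:
  w_0 = 0.085733·0.2103 + 0.006414·9.5582 = 0.0793  (Boeing)
  w_1 = 0.085733·1.5513 + 0.006414·17.7628 = 0.2469  (Tesla)
  w_2 = 0.085733·2.7685 + 0.006414·17.8443 = 0.3518  (Nike)
  w_3 = 0.085733·1.9649 + 0.006414·19.6531 = 0.2945  (Qualcomm)
  w_4 = 0.085733·-0.0763 + 0.006414·5.2980 = 0.0274  (Pfizer)
Σw_i=1.0000  μᵀw=0.1050
σ²=wᵀΣw=λ₁·μ_p+λ₂ = 0.085733·0.105 + 0.006414 = 0.015416 ≈ 0.0154

Nike (0.3518)


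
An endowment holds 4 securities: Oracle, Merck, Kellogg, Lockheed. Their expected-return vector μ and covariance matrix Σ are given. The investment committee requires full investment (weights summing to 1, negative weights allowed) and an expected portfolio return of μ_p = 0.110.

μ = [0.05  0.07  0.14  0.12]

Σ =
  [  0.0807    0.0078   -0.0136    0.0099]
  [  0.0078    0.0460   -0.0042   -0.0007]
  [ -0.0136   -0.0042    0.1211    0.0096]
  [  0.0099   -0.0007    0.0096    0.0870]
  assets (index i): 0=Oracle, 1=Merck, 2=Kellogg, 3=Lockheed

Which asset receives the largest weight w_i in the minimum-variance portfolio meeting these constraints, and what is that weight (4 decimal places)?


p=Σ⁻¹μ = [0.5189  1.5592  1.1730  1.2034]
q=Σ⁻¹𝟙 = [10.8116  20.9118  9.4528  9.3892]
a=μᵀp=0.443716  b=𝟙ᵀp=4.454494  c=𝟙ᵀq=50.565320  D=ac−b²=2.594131
λ₁=(c·0.110−b)/D = (50.565320·0.110−4.454494)/2.594131 = 0.426999
λ₂=(a−b·0.110)/D = (0.443716−4.454494·0.110)/2.594131 = -0.017840
w* = 0.426999·p + -0.017840·q:
  w_0 = 0.426999·0.5189 + -0.017840·10.8116 = 0.0287  (Oracle)
  w_1 = 0.426999·1.5592 + -0.017840·20.9118 = 0.2927  (Merck)
  w_2 = 0.426999·1.1730 + -0.017840·9.4528 = 0.3322  (Kellogg)
  w_3 = 0.426999·1.2034 + -0.017840·9.3892 = 0.3463  (Lockheed)
Σw_i=1.0000  μᵀw=0.1100
σ²=wᵀΣw=λ₁·μ_p+λ₂ = 0.426999·0.110 + -0.017840 = 0.029130 ≈ 0.0291

Lockheed (0.3463)


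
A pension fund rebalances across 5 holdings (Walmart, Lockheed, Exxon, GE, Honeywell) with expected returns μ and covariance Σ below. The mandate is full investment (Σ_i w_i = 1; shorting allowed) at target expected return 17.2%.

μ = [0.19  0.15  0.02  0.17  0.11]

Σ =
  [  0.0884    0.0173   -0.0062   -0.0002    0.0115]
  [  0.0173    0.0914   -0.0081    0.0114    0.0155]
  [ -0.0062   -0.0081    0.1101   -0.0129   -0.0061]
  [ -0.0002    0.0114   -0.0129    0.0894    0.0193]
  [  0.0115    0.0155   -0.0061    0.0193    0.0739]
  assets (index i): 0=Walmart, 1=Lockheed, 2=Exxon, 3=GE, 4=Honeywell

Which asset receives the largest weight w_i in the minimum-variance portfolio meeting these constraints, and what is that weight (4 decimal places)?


x=Σ⁻¹μ = [1.9221  1.0167  0.6001  1.7395  0.5714]
y=Σ⁻¹𝟙 = [9.5622  7.4267  11.8358  10.0604  8.8356]
a=μᵀx=0.888256  b=𝟙ᵀx=5.849739  c=𝟙ᵀy=47.720779  D=ac−b²=8.168836
λ₁=(c·0.172−b)/D = (47.720779·0.172−5.849739)/8.168836 = 0.288687
λ₂=(a−b·0.172)/D = (0.888256−5.849739·0.172)/8.168836 = -0.014433
w* = 0.288687·x + -0.014433·y:
  w_0 = 0.288687·1.9221 + -0.014433·9.5622 = 0.4169  (Walmart)
  w_1 = 0.288687·1.0167 + -0.014433·7.4267 = 0.1863  (Lockheed)
  w_2 = 0.288687·0.6001 + -0.014433·11.8358 = 0.0024  (Exxon)
  w_3 = 0.288687·1.7395 + -0.014433·10.0604 = 0.3570  (GE)
  w_4 = 0.288687·0.5714 + -0.014433·8.8356 = 0.0374  (Honeywell)
Σw_i=1.0000  μᵀw=0.1720
σ²=wᵀΣw=λ₁·μ_p+λ₂ = 0.288687·0.172 + -0.014433 = 0.035221 ≈ 0.0352

Walmart (0.4169)


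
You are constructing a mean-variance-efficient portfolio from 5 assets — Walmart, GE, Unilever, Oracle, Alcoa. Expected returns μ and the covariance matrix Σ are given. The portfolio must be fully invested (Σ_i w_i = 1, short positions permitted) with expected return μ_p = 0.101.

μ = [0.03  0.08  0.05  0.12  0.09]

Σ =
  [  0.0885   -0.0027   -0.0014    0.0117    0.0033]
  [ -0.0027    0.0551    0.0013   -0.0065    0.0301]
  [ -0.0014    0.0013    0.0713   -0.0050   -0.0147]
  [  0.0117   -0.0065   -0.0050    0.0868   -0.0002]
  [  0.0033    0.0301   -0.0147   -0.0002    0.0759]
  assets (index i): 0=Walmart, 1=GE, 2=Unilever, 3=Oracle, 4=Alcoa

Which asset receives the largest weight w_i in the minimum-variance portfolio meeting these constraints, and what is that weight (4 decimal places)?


Oracle (0.4572)

x=Σ⁻¹μ = [0.1545  1.1021  0.9826  1.5030  0.9362]
y=Σ⁻¹𝟙 = [9.9841  13.9174  16.9989  12.2207  10.5463]
a=μᵀx=0.406555  b=𝟙ᵀx=4.678506  c=𝟙ᵀy=63.667325  D=ac−b²=3.995845
λ₁=(c·0.101−b)/D = (63.667325·0.101−4.678506)/3.995845 = 0.438429
λ₂=(a−b·0.101)/D = (0.406555−4.678506·0.101)/3.995845 = -0.016511
w* = 0.438429·x + -0.016511·y:
  w_0 = 0.438429·0.1545 + -0.016511·9.9841 = -0.0971  (Walmart)
  w_1 = 0.438429·1.1021 + -0.016511·13.9174 = 0.2534  (GE)
  w_2 = 0.438429·0.9826 + -0.016511·16.9989 = 0.1501  (Unilever)
  w_3 = 0.438429·1.5030 + -0.016511·12.2207 = 0.4572  (Oracle)
  w_4 = 0.438429·0.9362 + -0.016511·10.5463 = 0.2363  (Alcoa)
Σw_i=1.0000  μᵀw=0.1010
σ²=wᵀΣw=λ₁·μ_p+λ₂ = 0.438429·0.101 + -0.016511 = 0.027771 ≈ 0.0278


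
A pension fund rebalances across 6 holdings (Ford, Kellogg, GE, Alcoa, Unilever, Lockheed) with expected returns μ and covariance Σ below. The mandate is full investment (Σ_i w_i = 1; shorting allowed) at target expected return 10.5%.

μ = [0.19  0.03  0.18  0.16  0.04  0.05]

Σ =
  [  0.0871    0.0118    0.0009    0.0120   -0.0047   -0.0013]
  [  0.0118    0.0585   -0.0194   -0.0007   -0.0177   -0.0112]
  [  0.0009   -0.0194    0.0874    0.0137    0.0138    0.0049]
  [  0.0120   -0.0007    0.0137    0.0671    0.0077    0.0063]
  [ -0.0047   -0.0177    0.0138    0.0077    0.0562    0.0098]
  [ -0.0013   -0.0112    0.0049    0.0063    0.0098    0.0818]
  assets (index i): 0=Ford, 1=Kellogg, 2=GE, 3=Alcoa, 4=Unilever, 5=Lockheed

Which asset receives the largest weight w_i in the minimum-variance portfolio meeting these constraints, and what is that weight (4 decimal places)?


Kellogg (0.2452)

g=Σ⁻¹μ = [1.8352  1.0192  1.9266  1.5801  0.4106  0.4937]
h=Σ⁻¹𝟙 = [7.7564  28.5231  12.4545  7.6805  21.1559  12.3814]
a=μᵀg=1.019989  b=𝟙ᵀg=7.265400  c=𝟙ᵀh=89.951800  D=ac−b²=38.963775
λ₁=(c·0.105−b)/D = (89.951800·0.105−7.265400)/38.963775 = 0.055938
λ₂=(a−b·0.105)/D = (1.019989−7.265400·0.105)/38.963775 = 0.006599
w* = 0.055938·g + 0.006599·h:
  w_0 = 0.055938·1.8352 + 0.006599·7.7564 = 0.1538  (Ford)
  w_1 = 0.055938·1.0192 + 0.006599·28.5231 = 0.2452  (Kellogg)
  w_2 = 0.055938·1.9266 + 0.006599·12.4545 = 0.1900  (GE)
  w_3 = 0.055938·1.5801 + 0.006599·7.6805 = 0.1391  (Alcoa)
  w_4 = 0.055938·0.4106 + 0.006599·21.1559 = 0.1626  (Unilever)
  w_5 = 0.055938·0.4937 + 0.006599·12.3814 = 0.1093  (Lockheed)
Σw_i=1.0000  μᵀw=0.1050
σ²=wᵀΣw=λ₁·μ_p+λ₂ = 0.055938·0.105 + 0.006599 = 0.012472 ≈ 0.0125


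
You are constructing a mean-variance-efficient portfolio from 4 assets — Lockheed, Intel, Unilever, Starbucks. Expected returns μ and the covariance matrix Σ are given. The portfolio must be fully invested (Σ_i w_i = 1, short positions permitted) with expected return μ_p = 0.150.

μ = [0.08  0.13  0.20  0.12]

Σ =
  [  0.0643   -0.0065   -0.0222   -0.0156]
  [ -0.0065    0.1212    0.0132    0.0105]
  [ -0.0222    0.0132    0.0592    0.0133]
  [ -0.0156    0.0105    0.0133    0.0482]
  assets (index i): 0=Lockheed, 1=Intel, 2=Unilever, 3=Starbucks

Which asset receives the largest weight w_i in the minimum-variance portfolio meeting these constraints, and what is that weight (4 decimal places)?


Unilever (0.5048)

u=Σ⁻¹μ = [3.2250  0.6170  3.9302  2.3145]
v=Σ⁻¹𝟙 = [29.0890  5.4825  21.3964  23.0633]
a=μᵀu=1.401991  b=𝟙ᵀu=10.086716  c=𝟙ᵀv=79.031179  D=ac−b²=9.059196
λ₁=(c·0.150−b)/D = (79.031179·0.150−10.086716)/9.059196 = 0.195156
λ₂=(a−b·0.150)/D = (1.401991−10.086716·0.150)/9.059196 = -0.012255
w* = 0.195156·u + -0.012255·v:
  w_0 = 0.195156·3.2250 + -0.012255·29.0890 = 0.2729  (Lockheed)
  w_1 = 0.195156·0.6170 + -0.012255·5.4825 = 0.0532  (Intel)
  w_2 = 0.195156·3.9302 + -0.012255·21.3964 = 0.5048  (Unilever)
  w_3 = 0.195156·2.3145 + -0.012255·23.0633 = 0.1691  (Starbucks)
Σw_i=1.0000  μᵀw=0.1500
σ²=wᵀΣw=λ₁·μ_p+λ₂ = 0.195156·0.150 + -0.012255 = 0.017019 ≈ 0.0170


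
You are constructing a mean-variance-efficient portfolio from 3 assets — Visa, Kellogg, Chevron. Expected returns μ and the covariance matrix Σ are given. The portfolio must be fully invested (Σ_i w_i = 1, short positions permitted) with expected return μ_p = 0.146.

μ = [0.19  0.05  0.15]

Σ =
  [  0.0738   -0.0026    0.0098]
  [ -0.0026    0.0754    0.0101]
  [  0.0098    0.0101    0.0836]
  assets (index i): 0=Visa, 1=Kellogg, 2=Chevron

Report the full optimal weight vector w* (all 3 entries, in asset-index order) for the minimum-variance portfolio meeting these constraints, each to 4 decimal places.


0.4717  0.2287  0.2996

p=Σ⁻¹μ = [2.4020  0.5523  1.4460]
q=Σ⁻¹𝟙 = [12.8022  12.5052  8.9502]
a=μᵀp=0.700883  b=𝟙ᵀp=4.400203  c=𝟙ᵀq=34.257540  D=ac−b²=4.648729
λ₁=(c·0.146−b)/D = (34.257540·0.146−4.400203)/4.648729 = 0.129368
λ₂=(a−b·0.146)/D = (0.700883−4.400203·0.146)/4.648729 = 0.012574
w* = 0.129368·p + 0.012574·q:
  w_0 = 0.129368·2.4020 + 0.012574·12.8022 = 0.4717  (Visa)
  w_1 = 0.129368·0.5523 + 0.012574·12.5052 = 0.2287  (Kellogg)
  w_2 = 0.129368·1.4460 + 0.012574·8.9502 = 0.2996  (Chevron)
Σw_i=1.0000  μᵀw=0.1460
σ²=wᵀΣw=λ₁·μ_p+λ₂ = 0.129368·0.146 + 0.012574 = 0.031462 ≈ 0.0315


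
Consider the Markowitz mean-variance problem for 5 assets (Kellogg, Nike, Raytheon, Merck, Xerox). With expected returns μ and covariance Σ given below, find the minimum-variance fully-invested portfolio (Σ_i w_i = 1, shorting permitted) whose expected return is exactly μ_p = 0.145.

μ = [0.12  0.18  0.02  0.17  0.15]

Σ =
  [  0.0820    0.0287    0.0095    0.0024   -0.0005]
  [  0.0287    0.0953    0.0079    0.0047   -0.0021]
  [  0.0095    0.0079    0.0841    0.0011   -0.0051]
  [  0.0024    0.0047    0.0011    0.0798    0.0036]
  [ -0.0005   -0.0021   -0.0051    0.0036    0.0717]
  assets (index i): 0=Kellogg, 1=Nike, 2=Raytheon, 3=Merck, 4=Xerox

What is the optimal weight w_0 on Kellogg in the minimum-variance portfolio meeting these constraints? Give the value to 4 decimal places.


0.1431

g=Σ⁻¹μ = [0.8584  1.5733  0.0926  1.9179  2.0544]
h=Σ⁻¹𝟙 = [8.2801  6.8562  11.0417  11.0751  14.4349]
a=μᵀg=1.022253  b=𝟙ᵀg=6.496553  c=𝟙ᵀh=51.687974  D=ac−b²=10.632998
λ₁=(c·0.145−b)/D = (51.687974·0.145−6.496553)/10.632998 = 0.093878
λ₂=(a−b·0.145)/D = (1.022253−6.496553·0.145)/10.632998 = 0.007548
w* = 0.093878·g + 0.007548·h:
  w_0 = 0.093878·0.8584 + 0.007548·8.2801 = 0.1431  (Kellogg)
  w_1 = 0.093878·1.5733 + 0.007548·6.8562 = 0.1994  (Nike)
  w_2 = 0.093878·0.0926 + 0.007548·11.0417 = 0.0920  (Raytheon)
  w_3 = 0.093878·1.9179 + 0.007548·11.0751 = 0.2636  (Merck)
  w_4 = 0.093878·2.0544 + 0.007548·14.4349 = 0.3018  (Xerox)
Σw_i=1.0000  μᵀw=0.1450
σ²=wᵀΣw=λ₁·μ_p+λ₂ = 0.093878·0.145 + 0.007548 = 0.021160 ≈ 0.0212


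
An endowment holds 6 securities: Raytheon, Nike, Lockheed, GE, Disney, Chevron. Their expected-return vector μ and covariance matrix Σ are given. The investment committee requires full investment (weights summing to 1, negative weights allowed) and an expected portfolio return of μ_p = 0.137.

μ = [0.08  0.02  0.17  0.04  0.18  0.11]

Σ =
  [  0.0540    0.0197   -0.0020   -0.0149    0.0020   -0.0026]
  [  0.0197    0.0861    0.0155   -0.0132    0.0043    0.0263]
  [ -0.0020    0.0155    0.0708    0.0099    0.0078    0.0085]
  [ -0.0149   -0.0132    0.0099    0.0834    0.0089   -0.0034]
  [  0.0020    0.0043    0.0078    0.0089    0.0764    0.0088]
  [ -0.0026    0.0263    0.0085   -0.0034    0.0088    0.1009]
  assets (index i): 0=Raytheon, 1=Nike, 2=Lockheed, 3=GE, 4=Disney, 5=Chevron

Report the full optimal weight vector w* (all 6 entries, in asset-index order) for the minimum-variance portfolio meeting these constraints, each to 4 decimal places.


u=Σ⁻¹μ = [1.9792  -1.0190  2.3042  0.2300  1.9788  1.0479]
v=Σ⁻¹𝟙 = [21.4866  4.2369  9.7972  14.7550  8.6152  8.2806]
a=μᵀu=1.010315  b=𝟙ᵀu=6.520992  c=𝟙ᵀv=67.171459  D=ac−b²=25.341012
λ₁=(c·0.137−b)/D = (67.171459·0.137−6.520992)/25.341012 = 0.105817
λ₂=(a−b·0.137)/D = (1.010315−6.520992·0.137)/25.341012 = 0.004615
w* = 0.105817·u + 0.004615·v:
  w_0 = 0.105817·1.9792 + 0.004615·21.4866 = 0.3086  (Raytheon)
  w_1 = 0.105817·-1.0190 + 0.004615·4.2369 = -0.0883  (Nike)
  w_2 = 0.105817·2.3042 + 0.004615·9.7972 = 0.2890  (Lockheed)
  w_3 = 0.105817·0.2300 + 0.004615·14.7550 = 0.0924  (GE)
  w_4 = 0.105817·1.9788 + 0.004615·8.6152 = 0.2491  (Disney)
  w_5 = 0.105817·1.0479 + 0.004615·8.2806 = 0.1491  (Chevron)
Σw_i=1.0000  μᵀw=0.1370
σ²=wᵀΣw=λ₁·μ_p+λ₂ = 0.105817·0.137 + 0.004615 = 0.019111 ≈ 0.0191

0.3086  -0.0883  0.2890  0.0924  0.2491  0.1491


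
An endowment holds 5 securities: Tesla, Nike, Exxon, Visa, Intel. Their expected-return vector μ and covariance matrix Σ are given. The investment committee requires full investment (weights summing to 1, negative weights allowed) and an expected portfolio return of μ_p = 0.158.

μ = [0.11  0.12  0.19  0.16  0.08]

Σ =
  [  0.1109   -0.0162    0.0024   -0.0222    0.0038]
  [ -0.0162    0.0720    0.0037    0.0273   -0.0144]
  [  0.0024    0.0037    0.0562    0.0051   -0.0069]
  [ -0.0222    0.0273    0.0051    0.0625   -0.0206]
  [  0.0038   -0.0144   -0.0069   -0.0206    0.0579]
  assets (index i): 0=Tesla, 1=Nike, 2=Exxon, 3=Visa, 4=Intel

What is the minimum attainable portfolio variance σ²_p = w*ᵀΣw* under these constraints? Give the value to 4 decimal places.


u=Σ⁻¹μ = [1.6697  1.2196  3.3111  3.3979  3.1790]
v=Σ⁻¹𝟙 = [14.2901  13.2011  17.8633  23.8115  30.2170]
a=μᵀu=1.757116  b=𝟙ᵀu=12.777282  c=𝟙ᵀv=99.383099  D=ac−b²=11.368684
λ₁=(c·0.158−b)/D = (99.383099·0.158−12.777282)/11.368684 = 0.257308
λ₂=(a−b·0.158)/D = (1.757116−12.777282·0.158)/11.368684 = -0.023019
w* = 0.257308·u + -0.023019·v:
  w_0 = 0.257308·1.6697 + -0.023019·14.2901 = 0.1007  (Tesla)
  w_1 = 0.257308·1.2196 + -0.023019·13.2011 = 0.0099  (Nike)
  w_2 = 0.257308·3.3111 + -0.023019·17.8633 = 0.4408  (Exxon)
  w_3 = 0.257308·3.3979 + -0.023019·23.8115 = 0.3262  (Visa)
  w_4 = 0.257308·3.1790 + -0.023019·30.2170 = 0.1224  (Intel)
Σw_i=1.0000  μᵀw=0.1580
σ²=wᵀΣw=λ₁·μ_p+λ₂ = 0.257308·0.158 + -0.023019 = 0.017636 ≈ 0.0176

0.0176


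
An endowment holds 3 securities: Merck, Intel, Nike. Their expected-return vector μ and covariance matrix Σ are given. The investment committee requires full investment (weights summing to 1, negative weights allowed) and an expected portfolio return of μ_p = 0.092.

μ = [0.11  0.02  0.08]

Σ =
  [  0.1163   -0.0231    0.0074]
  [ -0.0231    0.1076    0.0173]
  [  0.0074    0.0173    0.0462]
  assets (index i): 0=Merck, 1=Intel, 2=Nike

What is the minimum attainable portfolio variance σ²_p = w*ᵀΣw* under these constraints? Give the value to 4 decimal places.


p=Σ⁻¹μ = [0.8723  0.1247  1.5452]
q=Σ⁻¹𝟙 = [9.2157  8.5438  16.9696]
a=μᵀp=0.222060  b=𝟙ᵀp=2.542172  c=𝟙ᵀq=34.729080  D=ac−b²=1.249304
λ₁=(c·0.092−b)/D = (34.729080·0.092−2.542172)/1.249304 = 0.522614
λ₂=(a−b·0.092)/D = (0.222060−2.542172·0.092)/1.249304 = -0.009461
w* = 0.522614·p + -0.009461·q:
  w_0 = 0.522614·0.8723 + -0.009461·9.2157 = 0.3687  (Merck)
  w_1 = 0.522614·0.1247 + -0.009461·8.5438 = -0.0157  (Intel)
  w_2 = 0.522614·1.5452 + -0.009461·16.9696 = 0.6470  (Nike)
Σw_i=1.0000  μᵀw=0.0920
σ²=wᵀΣw=λ₁·μ_p+λ₂ = 0.522614·0.092 + -0.009461 = 0.038619 ≈ 0.0386

0.0386


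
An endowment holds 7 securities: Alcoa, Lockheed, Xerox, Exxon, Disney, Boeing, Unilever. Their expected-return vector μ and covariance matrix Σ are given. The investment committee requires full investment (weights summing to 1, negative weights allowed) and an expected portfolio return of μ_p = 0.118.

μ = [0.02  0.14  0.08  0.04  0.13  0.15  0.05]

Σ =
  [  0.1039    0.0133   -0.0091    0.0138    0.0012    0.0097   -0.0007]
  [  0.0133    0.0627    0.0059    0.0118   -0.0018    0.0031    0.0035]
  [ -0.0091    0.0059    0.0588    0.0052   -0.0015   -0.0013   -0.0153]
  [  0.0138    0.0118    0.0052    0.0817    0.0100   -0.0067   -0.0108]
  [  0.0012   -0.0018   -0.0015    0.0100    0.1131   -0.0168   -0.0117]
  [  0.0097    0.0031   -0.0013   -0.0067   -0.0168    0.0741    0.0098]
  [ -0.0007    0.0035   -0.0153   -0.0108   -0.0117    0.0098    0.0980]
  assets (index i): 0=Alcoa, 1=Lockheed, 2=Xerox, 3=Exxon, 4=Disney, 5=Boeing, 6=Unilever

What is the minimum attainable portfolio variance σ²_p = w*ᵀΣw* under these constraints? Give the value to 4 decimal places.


0.0144

g=Σ⁻¹μ = [-0.2016  2.0018  1.3651  0.2250  1.5871  2.2870  0.6360]
h=Σ⁻¹𝟙 = [7.5569  9.3851  20.6836  9.8818  11.8915  14.1822  14.2425]
a=μᵀg=0.975601  b=𝟙ᵀg=7.900368  c=𝟙ᵀh=87.823658  D=ac−b²=23.265009
λ₁=(c·0.118−b)/D = (87.823658·0.118−7.900368)/23.265009 = 0.105860
λ₂=(a−b·0.118)/D = (0.975601−7.900368·0.118)/23.265009 = 0.001864
w* = 0.105860·g + 0.001864·h:
  w_0 = 0.105860·-0.2016 + 0.001864·7.5569 = -0.0073  (Alcoa)
  w_1 = 0.105860·2.0018 + 0.001864·9.3851 = 0.2294  (Lockheed)
  w_2 = 0.105860·1.3651 + 0.001864·20.6836 = 0.1831  (Xerox)
  w_3 = 0.105860·0.2250 + 0.001864·9.8818 = 0.0422  (Exxon)
  w_4 = 0.105860·1.5871 + 0.001864·11.8915 = 0.1902  (Disney)
  w_5 = 0.105860·2.2870 + 0.001864·14.1822 = 0.2685  (Boeing)
  w_6 = 0.105860·0.6360 + 0.001864·14.2425 = 0.0939  (Unilever)
Σw_i=1.0000  μᵀw=0.1180
σ²=wᵀΣw=λ₁·μ_p+λ₂ = 0.105860·0.118 + 0.001864 = 0.014355 ≈ 0.0144


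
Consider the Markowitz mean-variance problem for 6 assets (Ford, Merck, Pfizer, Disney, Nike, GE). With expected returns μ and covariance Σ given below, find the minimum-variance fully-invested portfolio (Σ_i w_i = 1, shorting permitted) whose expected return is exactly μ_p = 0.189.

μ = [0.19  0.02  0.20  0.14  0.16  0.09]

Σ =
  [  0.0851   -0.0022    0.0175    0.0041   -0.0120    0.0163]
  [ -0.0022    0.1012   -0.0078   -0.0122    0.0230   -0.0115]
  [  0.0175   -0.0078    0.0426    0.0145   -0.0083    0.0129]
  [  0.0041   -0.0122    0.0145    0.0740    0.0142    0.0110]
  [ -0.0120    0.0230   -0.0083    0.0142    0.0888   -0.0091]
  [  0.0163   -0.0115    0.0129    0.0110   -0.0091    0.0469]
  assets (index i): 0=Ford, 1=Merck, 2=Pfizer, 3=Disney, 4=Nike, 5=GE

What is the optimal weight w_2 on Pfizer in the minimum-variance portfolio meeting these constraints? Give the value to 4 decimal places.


0.5118

p=Σ⁻¹μ = [1.5679  0.1443  4.1951  0.4650  2.3559  0.6036]
q=Σ⁻¹𝟙 = [6.3314  11.5989  17.5405  6.7910  11.4879  17.7772]
a=μᵀp=1.636183  b=𝟙ᵀp=9.331807  c=𝟙ᵀq=71.526997  D=ac−b²=29.948603
λ₁=(c·0.189−b)/D = (71.526997·0.189−9.331807)/29.948603 = 0.139799
λ₂=(a−b·0.189)/D = (1.636183−9.331807·0.189)/29.948603 = -0.004258
w* = 0.139799·p + -0.004258·q:
  w_0 = 0.139799·1.5679 + -0.004258·6.3314 = 0.1922  (Ford)
  w_1 = 0.139799·0.1443 + -0.004258·11.5989 = -0.0292  (Merck)
  w_2 = 0.139799·4.1951 + -0.004258·17.5405 = 0.5118  (Pfizer)
  w_3 = 0.139799·0.4650 + -0.004258·6.7910 = 0.0361  (Disney)
  w_4 = 0.139799·2.3559 + -0.004258·11.4879 = 0.2804  (Nike)
  w_5 = 0.139799·0.6036 + -0.004258·17.7772 = 0.0087  (GE)
Σw_i=1.0000  μᵀw=0.1890
σ²=wᵀΣw=λ₁·μ_p+λ₂ = 0.139799·0.189 + -0.004258 = 0.022164 ≈ 0.0222


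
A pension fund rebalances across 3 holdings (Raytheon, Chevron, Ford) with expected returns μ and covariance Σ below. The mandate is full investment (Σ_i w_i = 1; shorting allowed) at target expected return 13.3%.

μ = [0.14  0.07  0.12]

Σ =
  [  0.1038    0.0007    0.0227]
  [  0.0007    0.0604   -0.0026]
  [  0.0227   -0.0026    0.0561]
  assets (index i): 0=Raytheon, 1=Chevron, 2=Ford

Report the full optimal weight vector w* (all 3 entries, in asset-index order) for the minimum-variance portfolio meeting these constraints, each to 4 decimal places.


0.4842  -0.0663  0.5822

u=Σ⁻¹μ = [0.9438  1.2261  1.8140]
v=Σ⁻¹𝟙 = [5.9743  17.1846  16.2043]
a=μᵀu=0.435633  b=𝟙ᵀu=3.983844  c=𝟙ᵀv=39.363228  D=ac−b²=1.276890
λ₁=(c·0.133−b)/D = (39.363228·0.133−3.983844)/1.276890 = 0.980089
λ₂=(a−b·0.133)/D = (0.435633−3.983844·0.133)/1.276890 = -0.073788
w* = 0.980089·u + -0.073788·v:
  w_0 = 0.980089·0.9438 + -0.073788·5.9743 = 0.4842  (Raytheon)
  w_1 = 0.980089·1.2261 + -0.073788·17.1846 = -0.0663  (Chevron)
  w_2 = 0.980089·1.8140 + -0.073788·16.2043 = 0.5822  (Ford)
Σw_i=1.0000  μᵀw=0.1330
σ²=wᵀΣw=λ₁·μ_p+λ₂ = 0.980089·0.133 + -0.073788 = 0.056564 ≈ 0.0566


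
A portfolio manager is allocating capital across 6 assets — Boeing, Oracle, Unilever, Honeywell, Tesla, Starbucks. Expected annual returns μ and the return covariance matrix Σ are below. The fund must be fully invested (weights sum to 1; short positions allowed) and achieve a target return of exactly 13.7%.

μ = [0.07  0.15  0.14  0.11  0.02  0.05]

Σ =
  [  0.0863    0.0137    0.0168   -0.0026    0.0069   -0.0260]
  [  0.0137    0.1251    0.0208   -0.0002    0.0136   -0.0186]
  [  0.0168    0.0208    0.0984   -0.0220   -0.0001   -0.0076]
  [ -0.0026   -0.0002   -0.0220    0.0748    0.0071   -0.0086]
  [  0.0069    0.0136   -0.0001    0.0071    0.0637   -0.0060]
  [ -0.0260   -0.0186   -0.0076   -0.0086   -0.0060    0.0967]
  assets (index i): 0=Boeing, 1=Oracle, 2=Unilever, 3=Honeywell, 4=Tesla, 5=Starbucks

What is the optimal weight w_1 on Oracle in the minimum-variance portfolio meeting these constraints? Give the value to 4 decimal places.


p=Σ⁻¹μ = [0.7718  1.0405  1.6442  2.1365  -0.1108  1.2371]
q=Σ⁻¹𝟙 = [13.3771  5.8962  12.1717  18.3450  12.7028  18.4484]
a=μᵀp=0.734944  b=𝟙ᵀp=6.719282  c=𝟙ᵀq=80.941140  D=ac−b²=14.338478
λ₁=(c·0.137−b)/D = (80.941140·0.137−6.719282)/14.338478 = 0.304750
λ₂=(a−b·0.137)/D = (0.734944−6.719282·0.137)/14.338478 = -0.012944
w* = 0.304750·p + -0.012944·q:
  w_0 = 0.304750·0.7718 + -0.012944·13.3771 = 0.0621  (Boeing)
  w_1 = 0.304750·1.0405 + -0.012944·5.8962 = 0.2408  (Oracle)
  w_2 = 0.304750·1.6442 + -0.012944·12.1717 = 0.3435  (Unilever)
  w_3 = 0.304750·2.1365 + -0.012944·18.3450 = 0.4136  (Honeywell)
  w_4 = 0.304750·-0.1108 + -0.012944·12.7028 = -0.1982  (Tesla)
  w_5 = 0.304750·1.2371 + -0.012944·18.4484 = 0.1382  (Starbucks)
Σw_i=1.0000  μᵀw=0.1370
σ²=wᵀΣw=λ₁·μ_p+λ₂ = 0.304750·0.137 + -0.012944 = 0.028807 ≈ 0.0288

0.2408


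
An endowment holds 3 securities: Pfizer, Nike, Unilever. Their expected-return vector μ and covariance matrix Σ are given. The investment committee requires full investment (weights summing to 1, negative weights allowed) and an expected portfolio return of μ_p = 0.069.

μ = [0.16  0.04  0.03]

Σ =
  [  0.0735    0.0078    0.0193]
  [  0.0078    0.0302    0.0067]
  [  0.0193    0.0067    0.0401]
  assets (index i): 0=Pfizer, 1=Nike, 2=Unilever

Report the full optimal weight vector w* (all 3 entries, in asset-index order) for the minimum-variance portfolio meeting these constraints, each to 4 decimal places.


0.2616  0.4995  0.2389

x=Σ⁻¹μ = [2.2059  0.8561  -0.4566]
y=Σ⁻¹𝟙 = [6.1057  27.6811  17.3740]
a=μᵀx=0.373492  b=𝟙ᵀx=2.605377  c=𝟙ᵀy=51.160802  D=ac−b²=12.320144
λ₁=(c·0.069−b)/D = (51.160802·0.069−2.605377)/12.320144 = 0.075057
λ₂=(a−b·0.069)/D = (0.373492−2.605377·0.069)/12.320144 = 0.015724
w* = 0.075057·x + 0.015724·y:
  w_0 = 0.075057·2.2059 + 0.015724·6.1057 = 0.2616  (Pfizer)
  w_1 = 0.075057·0.8561 + 0.015724·27.6811 = 0.4995  (Nike)
  w_2 = 0.075057·-0.4566 + 0.015724·17.3740 = 0.2389  (Unilever)
Σw_i=1.0000  μᵀw=0.0690
σ²=wᵀΣw=λ₁·μ_p+λ₂ = 0.075057·0.069 + 0.015724 = 0.020903 ≈ 0.0209


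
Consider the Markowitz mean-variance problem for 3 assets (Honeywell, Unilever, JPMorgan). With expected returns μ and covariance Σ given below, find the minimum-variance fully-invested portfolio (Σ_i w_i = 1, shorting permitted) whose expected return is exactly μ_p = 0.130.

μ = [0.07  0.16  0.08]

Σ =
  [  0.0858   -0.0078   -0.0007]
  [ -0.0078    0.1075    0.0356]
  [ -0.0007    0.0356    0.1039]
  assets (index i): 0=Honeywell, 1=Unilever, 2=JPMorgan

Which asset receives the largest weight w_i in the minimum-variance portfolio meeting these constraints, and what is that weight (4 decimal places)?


Unilever (0.6633)

x=Σ⁻¹μ = [0.9514  1.4667  0.2738]
y=Σ⁻¹𝟙 = [12.4289  7.8836  7.0071]
a=μᵀx=0.323182  b=𝟙ᵀx=2.691975  c=𝟙ᵀy=27.319657  D=ac−b²=1.582486
λ₁=(c·0.130−b)/D = (27.319657·0.130−2.691975)/1.582486 = 0.543184
λ₂=(a−b·0.130)/D = (0.323182−2.691975·0.130)/1.582486 = -0.016920
w* = 0.543184·x + -0.016920·y:
  w_0 = 0.543184·0.9514 + -0.016920·12.4289 = 0.3065  (Honeywell)
  w_1 = 0.543184·1.4667 + -0.016920·7.8836 = 0.6633  (Unilever)
  w_2 = 0.543184·0.2738 + -0.016920·7.0071 = 0.0302  (JPMorgan)
Σw_i=1.0000  μᵀw=0.1300
σ²=wᵀΣw=λ₁·μ_p+λ₂ = 0.543184·0.130 + -0.016920 = 0.053694 ≈ 0.0537


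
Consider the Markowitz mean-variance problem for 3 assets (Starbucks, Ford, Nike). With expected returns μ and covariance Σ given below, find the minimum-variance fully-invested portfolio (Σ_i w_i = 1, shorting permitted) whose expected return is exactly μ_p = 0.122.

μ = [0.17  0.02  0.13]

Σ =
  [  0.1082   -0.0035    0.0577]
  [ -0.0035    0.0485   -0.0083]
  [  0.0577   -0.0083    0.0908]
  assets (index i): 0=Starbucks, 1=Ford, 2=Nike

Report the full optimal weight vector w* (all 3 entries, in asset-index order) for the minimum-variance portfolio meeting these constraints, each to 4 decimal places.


0.4724  0.2445  0.2830

u=Σ⁻¹μ = [1.2062  0.6230  0.7222]
v=Σ⁻¹𝟙 = [4.5331  22.6924  10.2069]
a=μᵀu=0.311397  b=𝟙ᵀu=2.551378  c=𝟙ᵀv=37.432462  D=ac−b²=5.146821
λ₁=(c·0.122−b)/D = (37.432462·0.122−2.551378)/5.146821 = 0.391578
λ₂=(a−b·0.122)/D = (0.311397−2.551378·0.122)/5.146821 = 0.000025
w* = 0.391578·u + 0.000025·v:
  w_0 = 0.391578·1.2062 + 0.000025·4.5331 = 0.4724  (Starbucks)
  w_1 = 0.391578·0.6230 + 0.000025·22.6924 = 0.2445  (Ford)
  w_2 = 0.391578·0.7222 + 0.000025·10.2069 = 0.2830  (Nike)
Σw_i=1.0000  μᵀw=0.1220
σ²=wᵀΣw=λ₁·μ_p+λ₂ = 0.391578·0.122 + 0.000025 = 0.047798 ≈ 0.0478


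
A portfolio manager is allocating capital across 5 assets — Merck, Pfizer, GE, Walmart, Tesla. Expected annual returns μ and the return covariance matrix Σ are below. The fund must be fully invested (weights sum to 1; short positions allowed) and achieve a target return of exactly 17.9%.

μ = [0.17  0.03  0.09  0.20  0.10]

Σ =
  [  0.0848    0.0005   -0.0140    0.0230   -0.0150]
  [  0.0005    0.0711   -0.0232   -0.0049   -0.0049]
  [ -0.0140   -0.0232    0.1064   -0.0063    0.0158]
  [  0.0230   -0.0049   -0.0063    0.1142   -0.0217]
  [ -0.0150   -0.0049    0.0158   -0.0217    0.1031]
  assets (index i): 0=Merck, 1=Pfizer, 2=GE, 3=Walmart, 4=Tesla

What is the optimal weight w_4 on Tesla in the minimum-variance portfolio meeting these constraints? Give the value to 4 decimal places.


0.2415

u=Σ⁻¹μ = [1.9893  1.0268  1.2136  1.7447  1.4894]
v=Σ⁻¹𝟙 = [13.5248  20.2000  14.3149  10.0745  12.5538]
a=μᵀu=0.976086  b=𝟙ᵀu=7.463839  c=𝟙ᵀv=70.668029  D=ac−b²=13.269207
λ₁=(c·0.179−b)/D = (70.668029·0.179−7.463839)/13.269207 = 0.390810
λ₂=(a−b·0.179)/D = (0.976086−7.463839·0.179)/13.269207 = -0.027126
w* = 0.390810·u + -0.027126·v:
  w_0 = 0.390810·1.9893 + -0.027126·13.5248 = 0.4106  (Merck)
  w_1 = 0.390810·1.0268 + -0.027126·20.2000 = -0.1466  (Pfizer)
  w_2 = 0.390810·1.2136 + -0.027126·14.3149 = 0.0860  (GE)
  w_3 = 0.390810·1.7447 + -0.027126·10.0745 = 0.4086  (Walmart)
  w_4 = 0.390810·1.4894 + -0.027126·12.5538 = 0.2415  (Tesla)
Σw_i=1.0000  μᵀw=0.1790
σ²=wᵀΣw=λ₁·μ_p+λ₂ = 0.390810·0.179 + -0.027126 = 0.042829 ≈ 0.0428


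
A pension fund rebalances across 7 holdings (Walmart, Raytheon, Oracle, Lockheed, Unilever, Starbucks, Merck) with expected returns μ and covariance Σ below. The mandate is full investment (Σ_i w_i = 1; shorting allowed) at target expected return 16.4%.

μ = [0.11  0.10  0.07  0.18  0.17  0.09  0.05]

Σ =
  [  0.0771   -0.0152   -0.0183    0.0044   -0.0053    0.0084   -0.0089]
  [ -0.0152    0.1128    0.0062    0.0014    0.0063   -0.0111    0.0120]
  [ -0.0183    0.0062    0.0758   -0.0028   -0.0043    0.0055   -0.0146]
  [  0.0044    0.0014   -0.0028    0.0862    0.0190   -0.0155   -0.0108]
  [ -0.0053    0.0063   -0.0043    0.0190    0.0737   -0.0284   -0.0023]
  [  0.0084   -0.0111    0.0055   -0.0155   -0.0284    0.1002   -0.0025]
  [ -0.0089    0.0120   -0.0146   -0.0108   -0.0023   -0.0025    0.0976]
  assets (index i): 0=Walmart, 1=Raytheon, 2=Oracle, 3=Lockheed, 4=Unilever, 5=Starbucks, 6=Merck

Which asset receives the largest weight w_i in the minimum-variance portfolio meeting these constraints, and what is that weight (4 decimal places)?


u=Σ⁻¹μ = [2.0153  0.9511  1.6441  1.8976  2.7209  1.8377  1.1462]
v=Σ⁻¹𝟙 = [20.5278  9.0897  20.9131  11.7602  19.0283  15.7368  16.2814]
a=μᵀu=1.458710  b=𝟙ᵀu=12.212988  c=𝟙ᵀv=113.337410  D=ac−b²=16.169324
λ₁=(c·0.164−b)/D = (113.337410·0.164−12.212988)/16.169324 = 0.394225
λ₂=(a−b·0.164)/D = (1.458710−12.212988·0.164)/16.169324 = -0.033658
w* = 0.394225·u + -0.033658·v:
  w_0 = 0.394225·2.0153 + -0.033658·20.5278 = 0.1036  (Walmart)
  w_1 = 0.394225·0.9511 + -0.033658·9.0897 = 0.0690  (Raytheon)
  w_2 = 0.394225·1.6441 + -0.033658·20.9131 = -0.0557  (Oracle)
  w_3 = 0.394225·1.8976 + -0.033658·11.7602 = 0.3523  (Lockheed)
  w_4 = 0.394225·2.7209 + -0.033658·19.0283 = 0.4322  (Unilever)
  w_5 = 0.394225·1.8377 + -0.033658·15.7368 = 0.1948  (Starbucks)
  w_6 = 0.394225·1.1462 + -0.033658·16.2814 = -0.0961  (Merck)
Σw_i=1.0000  μᵀw=0.1640
σ²=wᵀΣw=λ₁·μ_p+λ₂ = 0.394225·0.164 + -0.033658 = 0.030995 ≈ 0.0310

Unilever (0.4322)


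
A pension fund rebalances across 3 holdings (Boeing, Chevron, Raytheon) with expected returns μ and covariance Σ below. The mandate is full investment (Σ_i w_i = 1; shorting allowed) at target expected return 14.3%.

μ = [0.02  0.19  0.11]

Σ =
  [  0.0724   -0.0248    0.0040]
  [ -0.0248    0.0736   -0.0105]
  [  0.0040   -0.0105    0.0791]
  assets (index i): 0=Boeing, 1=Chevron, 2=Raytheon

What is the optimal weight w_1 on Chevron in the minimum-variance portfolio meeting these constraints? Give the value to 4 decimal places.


g=Σ⁻¹μ = [1.2993  3.2703  1.7590]
h=Σ⁻¹𝟙 = [20.7704  22.6687  14.6010]
a=μᵀg=0.840831  b=𝟙ᵀg=6.328576  c=𝟙ᵀh=58.040170  D=ac−b²=8.751118
λ₁=(c·0.143−b)/D = (58.040170·0.143−6.328576)/8.751118 = 0.225248
λ₂=(a−b·0.143)/D = (0.840831−6.328576·0.143)/8.751118 = -0.007331
w* = 0.225248·g + -0.007331·h:
  w_0 = 0.225248·1.2993 + -0.007331·20.7704 = 0.1404  (Boeing)
  w_1 = 0.225248·3.2703 + -0.007331·22.6687 = 0.5704  (Chevron)
  w_2 = 0.225248·1.7590 + -0.007331·14.6010 = 0.2892  (Raytheon)
Σw_i=1.0000  μᵀw=0.1430
σ²=wᵀΣw=λ₁·μ_p+λ₂ = 0.225248·0.143 + -0.007331 = 0.024879 ≈ 0.0249

0.5704


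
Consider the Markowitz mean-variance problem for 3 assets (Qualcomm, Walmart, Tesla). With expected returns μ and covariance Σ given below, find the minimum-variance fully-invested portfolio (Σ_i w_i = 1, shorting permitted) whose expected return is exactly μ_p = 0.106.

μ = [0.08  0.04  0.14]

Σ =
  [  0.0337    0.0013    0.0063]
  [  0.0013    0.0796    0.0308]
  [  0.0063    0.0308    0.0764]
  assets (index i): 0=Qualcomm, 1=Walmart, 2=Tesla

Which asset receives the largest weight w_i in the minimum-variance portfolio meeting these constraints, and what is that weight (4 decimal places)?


Qualcomm (0.5823)

u=Σ⁻¹μ = [2.0554  -0.2068  1.7463]
v=Σ⁻¹𝟙 = [28.0042  9.4008  6.9899]
a=μᵀu=0.400647  b=𝟙ᵀu=3.594957  c=𝟙ᵀv=44.394951  D=ac−b²=4.862995
λ₁=(c·0.106−b)/D = (44.394951·0.106−3.594957)/4.862995 = 0.228441
λ₂=(a−b·0.106)/D = (0.400647−3.594957·0.106)/4.862995 = 0.004027
w* = 0.228441·u + 0.004027·v:
  w_0 = 0.228441·2.0554 + 0.004027·28.0042 = 0.5823  (Qualcomm)
  w_1 = 0.228441·-0.2068 + 0.004027·9.4008 = -0.0094  (Walmart)
  w_2 = 0.228441·1.7463 + 0.004027·6.9899 = 0.4271  (Tesla)
Σw_i=1.0000  μᵀw=0.1060
σ²=wᵀΣw=λ₁·μ_p+λ₂ = 0.228441·0.106 + 0.004027 = 0.028241 ≈ 0.0282
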